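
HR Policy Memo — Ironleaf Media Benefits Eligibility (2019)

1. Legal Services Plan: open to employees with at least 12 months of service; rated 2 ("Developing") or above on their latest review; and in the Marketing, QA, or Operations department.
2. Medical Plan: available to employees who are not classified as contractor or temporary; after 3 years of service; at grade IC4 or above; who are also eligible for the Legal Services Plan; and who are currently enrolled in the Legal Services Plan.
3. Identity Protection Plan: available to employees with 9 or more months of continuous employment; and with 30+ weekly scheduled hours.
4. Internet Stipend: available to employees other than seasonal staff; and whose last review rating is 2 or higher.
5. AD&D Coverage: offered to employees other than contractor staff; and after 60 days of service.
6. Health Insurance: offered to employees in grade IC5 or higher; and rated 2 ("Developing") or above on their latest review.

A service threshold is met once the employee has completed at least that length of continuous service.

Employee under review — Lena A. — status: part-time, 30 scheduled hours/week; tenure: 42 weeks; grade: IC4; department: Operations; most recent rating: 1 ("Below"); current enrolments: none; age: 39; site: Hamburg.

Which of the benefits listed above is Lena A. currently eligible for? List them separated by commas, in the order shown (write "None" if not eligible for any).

Legal Services Plan — service 42 weeks < 12 months (≈360 days) ✗ → not eligible.
Medical Plan — status part-time ✓ (not excluded); service 42 weeks < 3 years (≈1095 days) ✗ → not eligible.
Identity Protection Plan — service 42 weeks ≥ 9 months (≈270 days) ✓; 30 hrs/wk ≥ 30 ✓ → eligible.
Internet Stipend — status part-time ✓ (not excluded); rating 1 < 2 ✗ → not eligible.
AD&D Coverage — status part-time ✓ (not excluded); service 42 weeks ≥ 60 days ✓ → eligible.
Health Insurance — grade IC4 < IC5 ✗ → not eligible.

Identity Protection Plan, AD&D Coverage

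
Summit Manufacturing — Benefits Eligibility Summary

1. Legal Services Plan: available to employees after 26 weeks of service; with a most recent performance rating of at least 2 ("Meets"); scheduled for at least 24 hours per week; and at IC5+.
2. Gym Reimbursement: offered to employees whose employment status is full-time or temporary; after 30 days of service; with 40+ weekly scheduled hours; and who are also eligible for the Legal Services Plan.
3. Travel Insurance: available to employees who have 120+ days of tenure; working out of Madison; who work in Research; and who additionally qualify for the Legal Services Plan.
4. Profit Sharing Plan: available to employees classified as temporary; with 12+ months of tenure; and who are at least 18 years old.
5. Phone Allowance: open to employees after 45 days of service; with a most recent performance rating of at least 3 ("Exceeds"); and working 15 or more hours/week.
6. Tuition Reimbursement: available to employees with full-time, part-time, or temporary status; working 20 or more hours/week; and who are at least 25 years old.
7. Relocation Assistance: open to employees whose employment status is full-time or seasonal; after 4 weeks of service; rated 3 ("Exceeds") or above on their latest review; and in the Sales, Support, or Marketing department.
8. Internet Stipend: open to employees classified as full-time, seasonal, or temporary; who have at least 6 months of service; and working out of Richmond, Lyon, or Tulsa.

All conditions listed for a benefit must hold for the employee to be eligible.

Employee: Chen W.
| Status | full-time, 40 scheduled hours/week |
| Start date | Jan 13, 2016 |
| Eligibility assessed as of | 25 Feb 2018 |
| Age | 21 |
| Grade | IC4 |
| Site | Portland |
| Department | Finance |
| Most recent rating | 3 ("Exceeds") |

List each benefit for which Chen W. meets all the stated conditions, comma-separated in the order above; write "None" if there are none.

Phone Allowance

Service from Jan 13, 2016 to 25 Feb 2018: 774 days.
Legal Services Plan — service 774 days ≥ 26 weeks (≈182 days) ✓; rating 3 ≥ 2 ✓; 40 hrs/wk ≥ 24 ✓; grade IC4 < IC5 ✗ → not eligible.
Gym Reimbursement — status full-time ✓; service 774 days ≥ 30 days ✓; 40 hrs/wk ≥ 40 ✓; not eligible for Legal Services Plan ✗ → not eligible.
Travel Insurance — service 774 days ≥ 120 days ✓; site Portland ✗ (not Madison) → not eligible.
Profit Sharing Plan — status full-time ✗ (requires temporary) → not eligible.
Phone Allowance — service 774 days ≥ 45 days ✓; rating 3 ≥ 3 ✓; 40 hrs/wk ≥ 15 ✓ → eligible.
Tuition Reimbursement — status full-time ✓; 40 hrs/wk ≥ 20 ✓; age 21 < 25 ✗ → not eligible.
Relocation Assistance — status full-time ✓; service 774 days ≥ 4 weeks (≈28 days) ✓; rating 3 ≥ 3 ✓; dept Finance ✗ → not eligible.
Internet Stipend — status full-time ✓; service 774 days ≥ 6 months (≈180 days) ✓; site Portland ✗ (not Richmond, Lyon, or Tulsa) → not eligible.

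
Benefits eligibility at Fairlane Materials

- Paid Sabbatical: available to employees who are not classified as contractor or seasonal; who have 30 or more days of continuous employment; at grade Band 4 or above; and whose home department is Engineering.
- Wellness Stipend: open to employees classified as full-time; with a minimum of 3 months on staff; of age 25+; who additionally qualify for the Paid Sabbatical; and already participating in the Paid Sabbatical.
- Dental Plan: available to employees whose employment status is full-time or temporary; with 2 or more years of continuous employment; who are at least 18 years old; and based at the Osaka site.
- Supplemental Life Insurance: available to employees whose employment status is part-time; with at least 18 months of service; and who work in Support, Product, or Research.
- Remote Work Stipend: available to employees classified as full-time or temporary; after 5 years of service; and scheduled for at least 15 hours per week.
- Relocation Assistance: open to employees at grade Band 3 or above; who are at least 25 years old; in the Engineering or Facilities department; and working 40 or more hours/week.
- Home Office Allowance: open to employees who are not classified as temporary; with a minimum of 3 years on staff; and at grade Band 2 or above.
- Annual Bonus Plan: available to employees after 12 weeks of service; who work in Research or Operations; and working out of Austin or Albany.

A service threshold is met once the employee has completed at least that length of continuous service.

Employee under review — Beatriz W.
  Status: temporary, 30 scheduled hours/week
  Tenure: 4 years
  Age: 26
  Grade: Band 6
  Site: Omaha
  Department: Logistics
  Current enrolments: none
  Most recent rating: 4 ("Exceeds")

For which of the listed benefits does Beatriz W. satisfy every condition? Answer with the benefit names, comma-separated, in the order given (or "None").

Paid Sabbatical — status temporary ✓ (not excluded); service 4 years ≥ 30 days ✓; grade Band 6 ≥ Band 4 ✓; dept Logistics ✗ → not eligible.
Wellness Stipend — status temporary ✗ (requires full-time) → not eligible.
Dental Plan — status temporary ✓; service 4 years ≥ 2 years ✓; age 26 ≥ 18 ✓; site Omaha ✗ (not Osaka) → not eligible.
Supplemental Life Insurance — status temporary ✗ (requires part-time) → not eligible.
Remote Work Stipend — status temporary ✓; service 4 years < 5 years ✗ → not eligible.
Relocation Assistance — grade Band 6 ≥ Band 3 ✓; age 26 ≥ 25 ✓; dept Logistics ✗ → not eligible.
Home Office Allowance — status temporary ✗ (excluded) → not eligible.
Annual Bonus Plan — service 4 years ≥ 12 weeks (≈84 days) ✓; dept Logistics ✗ → not eligible.

None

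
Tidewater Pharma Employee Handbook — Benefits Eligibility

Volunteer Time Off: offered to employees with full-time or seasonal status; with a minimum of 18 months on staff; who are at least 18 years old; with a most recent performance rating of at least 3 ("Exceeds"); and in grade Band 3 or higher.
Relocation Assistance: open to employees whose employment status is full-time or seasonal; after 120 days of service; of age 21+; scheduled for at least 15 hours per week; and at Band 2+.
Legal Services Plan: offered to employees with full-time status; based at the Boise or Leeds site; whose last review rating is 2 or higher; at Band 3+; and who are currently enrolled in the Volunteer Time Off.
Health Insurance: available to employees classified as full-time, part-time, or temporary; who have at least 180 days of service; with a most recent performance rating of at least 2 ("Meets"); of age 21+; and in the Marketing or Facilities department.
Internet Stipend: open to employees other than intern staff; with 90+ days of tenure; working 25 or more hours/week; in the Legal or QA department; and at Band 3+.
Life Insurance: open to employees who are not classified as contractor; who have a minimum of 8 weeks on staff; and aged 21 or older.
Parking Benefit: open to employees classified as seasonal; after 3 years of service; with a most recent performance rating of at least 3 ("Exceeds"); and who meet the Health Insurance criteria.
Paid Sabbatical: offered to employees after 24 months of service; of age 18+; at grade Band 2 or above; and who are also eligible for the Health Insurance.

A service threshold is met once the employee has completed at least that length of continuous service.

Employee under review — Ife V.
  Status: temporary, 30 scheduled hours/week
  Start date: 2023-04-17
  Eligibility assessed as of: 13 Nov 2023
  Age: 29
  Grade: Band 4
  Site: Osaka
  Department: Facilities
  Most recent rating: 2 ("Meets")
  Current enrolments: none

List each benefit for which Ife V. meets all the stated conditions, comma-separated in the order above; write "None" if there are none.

Health Insurance, Life Insurance

Service from 2023-04-17 to 13 Nov 2023: 210 days.
Volunteer Time Off — status temporary ✗ (requires full-time or seasonal) → not eligible.
Relocation Assistance — status temporary ✗ (requires full-time or seasonal) → not eligible.
Legal Services Plan — status temporary ✗ (requires full-time) → not eligible.
Health Insurance — status temporary ✓; service 210 days ≥ 180 days ✓; rating 2 ≥ 2 ✓; age 29 ≥ 21 ✓; dept Facilities ✓ → eligible.
Internet Stipend — status temporary ✓ (not excluded); service 210 days ≥ 90 days ✓; 30 hrs/wk ≥ 25 ✓; dept Facilities ✗ → not eligible.
Life Insurance — status temporary ✓ (not excluded); service 210 days ≥ 8 weeks (≈56 days) ✓; age 29 ≥ 21 ✓ → eligible.
Parking Benefit — status temporary ✗ (requires seasonal) → not eligible.
Paid Sabbatical — service 210 days < 24 months (≈720 days) ✗ → not eligible.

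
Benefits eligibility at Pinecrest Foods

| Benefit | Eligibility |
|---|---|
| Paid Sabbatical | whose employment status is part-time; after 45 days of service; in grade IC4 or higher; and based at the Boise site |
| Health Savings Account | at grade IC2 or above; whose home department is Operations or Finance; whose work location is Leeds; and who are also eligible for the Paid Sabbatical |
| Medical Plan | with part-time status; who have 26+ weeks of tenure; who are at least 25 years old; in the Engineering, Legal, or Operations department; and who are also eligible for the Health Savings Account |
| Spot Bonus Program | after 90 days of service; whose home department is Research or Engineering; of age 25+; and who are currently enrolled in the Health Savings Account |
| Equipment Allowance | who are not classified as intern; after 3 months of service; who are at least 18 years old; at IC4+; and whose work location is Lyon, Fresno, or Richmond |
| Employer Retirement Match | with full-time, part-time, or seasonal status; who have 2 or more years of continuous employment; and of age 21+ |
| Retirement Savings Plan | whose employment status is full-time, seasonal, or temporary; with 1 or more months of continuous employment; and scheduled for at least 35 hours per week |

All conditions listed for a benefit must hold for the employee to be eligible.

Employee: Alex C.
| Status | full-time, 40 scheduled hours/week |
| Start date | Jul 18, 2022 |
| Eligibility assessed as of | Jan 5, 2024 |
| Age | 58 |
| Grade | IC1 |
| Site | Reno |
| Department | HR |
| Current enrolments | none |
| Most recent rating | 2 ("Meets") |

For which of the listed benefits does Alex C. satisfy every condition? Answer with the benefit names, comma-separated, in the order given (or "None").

Retirement Savings Plan

Service from Jul 18, 2022 to Jan 5, 2024: 536 days.
Paid Sabbatical — status full-time ✗ (requires part-time) → not eligible.
Health Savings Account — grade IC1 < IC2 ✗ → not eligible.
Medical Plan — status full-time ✗ (requires part-time) → not eligible.
Spot Bonus Program — service 536 days ≥ 90 days ✓; dept HR ✗ → not eligible.
Equipment Allowance — status full-time ✓ (not excluded); service 536 days ≥ 3 months (≈90 days) ✓; age 58 ≥ 18 ✓; grade IC1 < IC4 ✗ → not eligible.
Employer Retirement Match — status full-time ✓; service 536 days < 2 years (≈730 days) ✗ → not eligible.
Retirement Savings Plan — status full-time ✓; service 536 days ≥ 1 month (≈30 days) ✓; 40 hrs/wk ≥ 35 ✓ → eligible.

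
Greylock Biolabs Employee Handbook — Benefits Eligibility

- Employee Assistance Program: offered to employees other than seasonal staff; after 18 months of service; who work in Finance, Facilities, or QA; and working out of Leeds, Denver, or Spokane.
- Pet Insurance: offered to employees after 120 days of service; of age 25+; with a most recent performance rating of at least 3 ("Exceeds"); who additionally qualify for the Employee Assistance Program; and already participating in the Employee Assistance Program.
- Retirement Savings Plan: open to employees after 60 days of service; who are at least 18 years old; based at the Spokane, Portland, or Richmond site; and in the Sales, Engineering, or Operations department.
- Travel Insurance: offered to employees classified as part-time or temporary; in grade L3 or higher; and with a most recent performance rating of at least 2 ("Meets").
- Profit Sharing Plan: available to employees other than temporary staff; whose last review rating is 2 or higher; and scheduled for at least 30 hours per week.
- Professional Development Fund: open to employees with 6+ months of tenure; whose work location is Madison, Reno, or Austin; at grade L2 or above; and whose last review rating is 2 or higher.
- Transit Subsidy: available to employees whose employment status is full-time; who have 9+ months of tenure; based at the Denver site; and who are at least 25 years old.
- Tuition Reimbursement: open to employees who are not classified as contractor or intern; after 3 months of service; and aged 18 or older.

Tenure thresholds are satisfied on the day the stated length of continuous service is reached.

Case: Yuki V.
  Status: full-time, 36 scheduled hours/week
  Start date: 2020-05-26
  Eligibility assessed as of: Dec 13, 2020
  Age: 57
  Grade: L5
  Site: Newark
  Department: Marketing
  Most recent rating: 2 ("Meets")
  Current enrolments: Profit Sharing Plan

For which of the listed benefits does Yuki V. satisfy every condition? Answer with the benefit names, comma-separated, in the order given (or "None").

Profit Sharing Plan, Tuition Reimbursement

Service from 2020-05-26 to Dec 13, 2020: 201 days.
Employee Assistance Program — status full-time ✓ (not excluded); service 201 days < 18 months (≈540 days) ✗ → not eligible.
Pet Insurance — service 201 days ≥ 120 days ✓; age 57 ≥ 25 ✓; rating 2 < 3 ✗ → not eligible.
Retirement Savings Plan — service 201 days ≥ 60 days ✓; age 57 ≥ 18 ✓; site Newark ✗ (not Spokane, Portland, or Richmond) → not eligible.
Travel Insurance — status full-time ✗ (requires part-time or temporary) → not eligible.
Profit Sharing Plan — status full-time ✓ (not excluded); rating 2 ≥ 2 ✓; 36 hrs/wk ≥ 30 ✓ → eligible.
Professional Development Fund — service 201 days ≥ 6 months (≈180 days) ✓; site Newark ✗ (not Madison, Reno, or Austin) → not eligible.
Transit Subsidy — status full-time ✓; service 201 days < 9 months (≈270 days) ✗ → not eligible.
Tuition Reimbursement — status full-time ✓ (not excluded); service 201 days ≥ 3 months (≈90 days) ✓; age 57 ≥ 18 ✓ → eligible.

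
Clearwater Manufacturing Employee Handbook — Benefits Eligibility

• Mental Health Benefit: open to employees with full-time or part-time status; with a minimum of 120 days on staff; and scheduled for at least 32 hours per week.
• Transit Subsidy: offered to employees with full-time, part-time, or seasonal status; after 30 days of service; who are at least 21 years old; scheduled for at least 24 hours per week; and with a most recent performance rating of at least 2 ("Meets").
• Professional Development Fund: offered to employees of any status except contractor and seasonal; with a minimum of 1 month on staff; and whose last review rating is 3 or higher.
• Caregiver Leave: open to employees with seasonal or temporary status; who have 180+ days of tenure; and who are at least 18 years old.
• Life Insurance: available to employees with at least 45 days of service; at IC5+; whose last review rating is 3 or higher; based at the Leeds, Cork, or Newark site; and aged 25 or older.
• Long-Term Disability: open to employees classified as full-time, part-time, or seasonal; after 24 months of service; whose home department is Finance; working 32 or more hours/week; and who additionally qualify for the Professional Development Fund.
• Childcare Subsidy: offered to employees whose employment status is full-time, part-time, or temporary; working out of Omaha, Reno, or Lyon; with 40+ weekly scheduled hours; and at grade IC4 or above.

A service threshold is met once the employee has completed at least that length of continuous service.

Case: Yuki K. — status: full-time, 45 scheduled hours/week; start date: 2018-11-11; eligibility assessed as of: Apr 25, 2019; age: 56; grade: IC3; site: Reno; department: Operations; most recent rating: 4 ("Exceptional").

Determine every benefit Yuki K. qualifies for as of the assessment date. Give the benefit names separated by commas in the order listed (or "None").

Mental Health Benefit, Transit Subsidy, Professional Development Fund

Service from 2018-11-11 to Apr 25, 2019: 165 days.
Mental Health Benefit — status full-time ✓; service 165 days ≥ 120 days ✓; 45 hrs/wk ≥ 32 ✓ → eligible.
Transit Subsidy — status full-time ✓; service 165 days ≥ 30 days ✓; age 56 ≥ 21 ✓; 45 hrs/wk ≥ 24 ✓; rating 4 ≥ 2 ✓ → eligible.
Professional Development Fund — status full-time ✓ (not excluded); service 165 days ≥ 1 month (≈30 days) ✓; rating 4 ≥ 3 ✓ → eligible.
Caregiver Leave — status full-time ✗ (requires seasonal or temporary) → not eligible.
Life Insurance — service 165 days ≥ 45 days ✓; grade IC3 < IC5 ✗ → not eligible.
Long-Term Disability — status full-time ✓; service 165 days < 24 months (≈720 days) ✗ → not eligible.
Childcare Subsidy — status full-time ✓; site Reno ✓; 45 hrs/wk ≥ 40 ✓; grade IC3 < IC4 ✗ → not eligible.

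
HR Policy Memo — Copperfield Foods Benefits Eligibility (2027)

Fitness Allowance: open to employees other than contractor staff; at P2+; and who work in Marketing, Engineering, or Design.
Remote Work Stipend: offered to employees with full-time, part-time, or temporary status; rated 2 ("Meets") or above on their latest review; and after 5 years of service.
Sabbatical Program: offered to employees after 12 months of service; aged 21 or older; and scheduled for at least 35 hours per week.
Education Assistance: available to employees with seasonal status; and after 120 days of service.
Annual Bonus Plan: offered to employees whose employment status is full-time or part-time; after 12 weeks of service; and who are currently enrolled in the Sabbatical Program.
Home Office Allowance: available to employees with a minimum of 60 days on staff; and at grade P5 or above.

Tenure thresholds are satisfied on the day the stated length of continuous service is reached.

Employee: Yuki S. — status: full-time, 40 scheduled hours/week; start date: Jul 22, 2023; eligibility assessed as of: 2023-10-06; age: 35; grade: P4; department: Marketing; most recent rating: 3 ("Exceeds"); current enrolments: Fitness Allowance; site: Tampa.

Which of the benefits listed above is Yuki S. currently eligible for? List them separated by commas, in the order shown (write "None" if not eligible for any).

Service from Jul 22, 2023 to 2023-10-06: 76 days.
Fitness Allowance — status full-time ✓ (not excluded); grade P4 ≥ P2 ✓; dept Marketing ✓ → eligible.
Remote Work Stipend — status full-time ✓; rating 3 ≥ 2 ✓; service 76 days < 5 years (≈1825 days) ✗ → not eligible.
Sabbatical Program — service 76 days < 12 months (≈360 days) ✗ → not eligible.
Education Assistance — status full-time ✗ (requires seasonal) → not eligible.
Annual Bonus Plan — status full-time ✓; service 76 days < 12 weeks (≈84 days) ✗ → not eligible.
Home Office Allowance — service 76 days ≥ 60 days ✓; grade P4 < P5 ✗ → not eligible.

Fitness Allowance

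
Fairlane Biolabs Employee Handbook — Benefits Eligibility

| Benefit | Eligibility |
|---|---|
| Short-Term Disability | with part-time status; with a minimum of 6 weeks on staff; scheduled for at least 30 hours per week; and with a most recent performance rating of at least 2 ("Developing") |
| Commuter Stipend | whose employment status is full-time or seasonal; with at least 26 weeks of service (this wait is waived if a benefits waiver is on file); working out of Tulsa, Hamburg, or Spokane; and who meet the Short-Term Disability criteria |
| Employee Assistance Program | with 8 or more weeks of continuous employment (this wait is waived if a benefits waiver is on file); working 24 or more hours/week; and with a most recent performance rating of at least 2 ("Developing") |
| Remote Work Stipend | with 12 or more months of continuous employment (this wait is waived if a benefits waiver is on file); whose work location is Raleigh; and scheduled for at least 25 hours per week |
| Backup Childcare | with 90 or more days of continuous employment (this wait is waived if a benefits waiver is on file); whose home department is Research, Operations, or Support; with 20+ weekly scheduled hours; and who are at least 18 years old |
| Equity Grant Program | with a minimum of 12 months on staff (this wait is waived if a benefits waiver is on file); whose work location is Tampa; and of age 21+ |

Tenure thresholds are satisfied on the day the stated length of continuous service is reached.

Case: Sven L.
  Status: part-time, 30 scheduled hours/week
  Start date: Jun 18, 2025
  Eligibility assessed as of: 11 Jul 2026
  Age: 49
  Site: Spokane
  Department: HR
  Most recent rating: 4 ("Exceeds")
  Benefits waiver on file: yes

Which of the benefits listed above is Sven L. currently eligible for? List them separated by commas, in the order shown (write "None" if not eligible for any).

Short-Term Disability, Employee Assistance Program

Service from Jun 18, 2025 to 11 Jul 2026: 388 days.
Short-Term Disability — status part-time ✓; service 388 days ≥ 6 weeks (≈42 days) ✓; 30 hrs/wk ≥ 30 ✓; rating 4 ≥ 2 ✓ → eligible.
Commuter Stipend — status part-time ✗ (requires full-time or seasonal) → not eligible.
Employee Assistance Program — benefits waiver on file ✓; 30 hrs/wk ≥ 24 ✓; rating 4 ≥ 2 ✓ → eligible.
Remote Work Stipend — benefits waiver on file ✓; site Spokane ✗ (not Raleigh) → not eligible.
Backup Childcare — benefits waiver on file ✓; dept HR ✗ → not eligible.
Equity Grant Program — benefits waiver on file ✓; site Spokane ✗ (not Tampa) → not eligible.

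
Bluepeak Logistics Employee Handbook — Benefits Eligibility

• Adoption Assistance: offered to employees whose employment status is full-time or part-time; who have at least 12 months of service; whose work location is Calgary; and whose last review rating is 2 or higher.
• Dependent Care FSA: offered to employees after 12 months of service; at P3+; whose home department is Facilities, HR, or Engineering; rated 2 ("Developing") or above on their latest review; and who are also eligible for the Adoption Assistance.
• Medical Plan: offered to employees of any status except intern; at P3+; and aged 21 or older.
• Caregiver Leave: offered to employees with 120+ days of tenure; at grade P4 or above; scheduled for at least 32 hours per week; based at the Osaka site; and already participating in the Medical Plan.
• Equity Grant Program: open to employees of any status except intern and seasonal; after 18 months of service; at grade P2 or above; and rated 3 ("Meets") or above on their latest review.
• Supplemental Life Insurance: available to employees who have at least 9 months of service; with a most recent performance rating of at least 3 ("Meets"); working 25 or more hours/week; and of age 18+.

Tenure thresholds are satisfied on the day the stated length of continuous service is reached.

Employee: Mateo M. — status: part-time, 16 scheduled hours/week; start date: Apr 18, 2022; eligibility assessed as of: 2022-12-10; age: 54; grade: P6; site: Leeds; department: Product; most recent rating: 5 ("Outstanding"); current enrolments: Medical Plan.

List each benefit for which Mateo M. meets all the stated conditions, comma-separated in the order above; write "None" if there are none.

Service from Apr 18, 2022 to 2022-12-10: 236 days.
Adoption Assistance — status part-time ✓; service 236 days < 12 months (≈360 days) ✗ → not eligible.
Dependent Care FSA — service 236 days < 12 months (≈360 days) ✗ → not eligible.
Medical Plan — status part-time ✓ (not excluded); grade P6 ≥ P3 ✓; age 54 ≥ 21 ✓ → eligible.
Caregiver Leave — service 236 days ≥ 120 days ✓; grade P6 ≥ P4 ✓; 16 hrs/wk < 32 ✗ → not eligible.
Equity Grant Program — status part-time ✓ (not excluded); service 236 days < 18 months (≈540 days) ✗ → not eligible.
Supplemental Life Insurance — service 236 days < 9 months (≈270 days) ✗ → not eligible.

Medical Plan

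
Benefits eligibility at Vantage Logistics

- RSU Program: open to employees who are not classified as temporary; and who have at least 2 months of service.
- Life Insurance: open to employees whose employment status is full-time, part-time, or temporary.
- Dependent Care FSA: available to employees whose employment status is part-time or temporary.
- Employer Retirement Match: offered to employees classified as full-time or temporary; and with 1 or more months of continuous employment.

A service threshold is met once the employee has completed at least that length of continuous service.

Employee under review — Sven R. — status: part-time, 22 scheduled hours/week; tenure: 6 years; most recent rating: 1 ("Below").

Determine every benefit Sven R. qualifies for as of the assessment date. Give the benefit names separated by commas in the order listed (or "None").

RSU Program, Life Insurance, Dependent Care FSA

RSU Program — status part-time ✓ (not excluded); service 6 years ≥ 2 months (≈60 days) ✓ → eligible.
Life Insurance — status part-time ✓ → eligible.
Dependent Care FSA — status part-time ✓ → eligible.
Employer Retirement Match — status part-time ✗ (requires full-time or temporary) → not eligible.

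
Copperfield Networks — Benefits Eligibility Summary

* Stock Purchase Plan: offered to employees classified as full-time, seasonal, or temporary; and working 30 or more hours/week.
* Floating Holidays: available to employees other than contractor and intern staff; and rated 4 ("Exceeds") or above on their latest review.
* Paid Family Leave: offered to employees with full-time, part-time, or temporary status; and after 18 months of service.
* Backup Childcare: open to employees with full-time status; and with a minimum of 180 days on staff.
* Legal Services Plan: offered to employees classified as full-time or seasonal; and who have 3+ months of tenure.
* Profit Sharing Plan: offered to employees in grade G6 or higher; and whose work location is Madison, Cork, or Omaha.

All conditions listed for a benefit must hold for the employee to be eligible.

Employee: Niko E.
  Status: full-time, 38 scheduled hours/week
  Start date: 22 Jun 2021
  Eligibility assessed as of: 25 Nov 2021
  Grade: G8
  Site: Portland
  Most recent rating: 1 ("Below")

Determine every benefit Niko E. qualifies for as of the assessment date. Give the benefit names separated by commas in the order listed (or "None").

Stock Purchase Plan, Legal Services Plan

Service from 22 Jun 2021 to 25 Nov 2021: 156 days.
Stock Purchase Plan — status full-time ✓; 38 hrs/wk ≥ 30 ✓ → eligible.
Floating Holidays — status full-time ✓ (not excluded); rating 1 < 4 ✗ → not eligible.
Paid Family Leave — status full-time ✓; service 156 days < 18 months (≈540 days) ✗ → not eligible.
Backup Childcare — status full-time ✓; service 156 days < 180 days ✗ → not eligible.
Legal Services Plan — status full-time ✓; service 156 days ≥ 3 months (≈90 days) ✓ → eligible.
Profit Sharing Plan — grade G8 ≥ G6 ✓; site Portland ✗ (not Madison, Cork, or Omaha) → not eligible.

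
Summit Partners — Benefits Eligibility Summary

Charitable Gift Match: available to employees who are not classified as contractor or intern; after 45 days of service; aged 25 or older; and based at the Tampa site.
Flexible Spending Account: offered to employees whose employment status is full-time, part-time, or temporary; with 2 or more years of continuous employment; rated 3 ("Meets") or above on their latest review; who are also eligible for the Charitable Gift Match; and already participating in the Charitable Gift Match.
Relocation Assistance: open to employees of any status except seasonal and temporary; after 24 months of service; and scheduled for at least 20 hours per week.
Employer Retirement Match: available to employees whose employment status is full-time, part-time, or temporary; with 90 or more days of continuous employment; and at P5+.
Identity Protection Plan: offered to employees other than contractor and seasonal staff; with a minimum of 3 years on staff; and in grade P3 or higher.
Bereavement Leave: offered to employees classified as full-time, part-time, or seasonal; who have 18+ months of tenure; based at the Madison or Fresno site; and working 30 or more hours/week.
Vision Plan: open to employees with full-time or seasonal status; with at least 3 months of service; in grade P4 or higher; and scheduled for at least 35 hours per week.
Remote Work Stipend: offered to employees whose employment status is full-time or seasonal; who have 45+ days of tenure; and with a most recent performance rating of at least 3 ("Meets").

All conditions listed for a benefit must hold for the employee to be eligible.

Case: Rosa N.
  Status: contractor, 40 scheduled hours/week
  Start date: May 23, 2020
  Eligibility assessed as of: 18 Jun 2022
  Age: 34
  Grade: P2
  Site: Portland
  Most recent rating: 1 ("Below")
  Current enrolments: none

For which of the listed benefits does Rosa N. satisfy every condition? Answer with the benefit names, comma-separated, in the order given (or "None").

Service from May 23, 2020 to 18 Jun 2022: 756 days.
Charitable Gift Match — status contractor ✗ (excluded) → not eligible.
Flexible Spending Account — status contractor ✗ (requires full-time, part-time, or temporary) → not eligible.
Relocation Assistance — status contractor ✓ (not excluded); service 756 days ≥ 24 months (≈720 days) ✓; 40 hrs/wk ≥ 20 ✓ → eligible.
Employer Retirement Match — status contractor ✗ (requires full-time, part-time, or temporary) → not eligible.
Identity Protection Plan — status contractor ✗ (excluded) → not eligible.
Bereavement Leave — status contractor ✗ (requires full-time, part-time, or seasonal) → not eligible.
Vision Plan — status contractor ✗ (requires full-time or seasonal) → not eligible.
Remote Work Stipend — status contractor ✗ (requires full-time or seasonal) → not eligible.

Relocation Assistance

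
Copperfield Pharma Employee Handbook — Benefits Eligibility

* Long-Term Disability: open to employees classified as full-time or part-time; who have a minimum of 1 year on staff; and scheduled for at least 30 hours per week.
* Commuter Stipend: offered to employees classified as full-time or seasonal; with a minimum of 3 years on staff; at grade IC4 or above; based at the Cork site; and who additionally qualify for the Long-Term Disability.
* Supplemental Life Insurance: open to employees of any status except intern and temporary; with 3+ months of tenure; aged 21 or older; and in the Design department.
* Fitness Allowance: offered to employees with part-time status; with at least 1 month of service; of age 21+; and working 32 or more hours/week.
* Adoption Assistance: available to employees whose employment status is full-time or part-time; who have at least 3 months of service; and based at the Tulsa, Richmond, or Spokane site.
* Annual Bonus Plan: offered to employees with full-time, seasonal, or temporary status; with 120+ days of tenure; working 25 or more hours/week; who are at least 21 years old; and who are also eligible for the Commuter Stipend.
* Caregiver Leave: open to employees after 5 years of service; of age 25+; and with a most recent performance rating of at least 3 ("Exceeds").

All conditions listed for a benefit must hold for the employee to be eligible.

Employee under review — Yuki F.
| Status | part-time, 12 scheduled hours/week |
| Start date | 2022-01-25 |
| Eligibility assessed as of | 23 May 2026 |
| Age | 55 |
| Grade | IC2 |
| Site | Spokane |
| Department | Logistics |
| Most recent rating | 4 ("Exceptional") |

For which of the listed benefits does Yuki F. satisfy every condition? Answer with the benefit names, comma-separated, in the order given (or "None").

Service from 2022-01-25 to 23 May 2026: 1579 days.
Long-Term Disability — status part-time ✓; service 1579 days ≥ 1 year (≈365 days) ✓; 12 hrs/wk < 30 ✗ → not eligible.
Commuter Stipend — status part-time ✗ (requires full-time or seasonal) → not eligible.
Supplemental Life Insurance — status part-time ✓ (not excluded); service 1579 days ≥ 3 months (≈90 days) ✓; age 55 ≥ 21 ✓; dept Logistics ✗ → not eligible.
Fitness Allowance — status part-time ✓; service 1579 days ≥ 1 month (≈30 days) ✓; age 55 ≥ 21 ✓; 12 hrs/wk < 32 ✗ → not eligible.
Adoption Assistance — status part-time ✓; service 1579 days ≥ 3 months (≈90 days) ✓; site Spokane ✓ → eligible.
Annual Bonus Plan — status part-time ✗ (requires full-time, seasonal, or temporary) → not eligible.
Caregiver Leave — service 1579 days < 5 years (≈1825 days) ✗ → not eligible.

Adoption Assistance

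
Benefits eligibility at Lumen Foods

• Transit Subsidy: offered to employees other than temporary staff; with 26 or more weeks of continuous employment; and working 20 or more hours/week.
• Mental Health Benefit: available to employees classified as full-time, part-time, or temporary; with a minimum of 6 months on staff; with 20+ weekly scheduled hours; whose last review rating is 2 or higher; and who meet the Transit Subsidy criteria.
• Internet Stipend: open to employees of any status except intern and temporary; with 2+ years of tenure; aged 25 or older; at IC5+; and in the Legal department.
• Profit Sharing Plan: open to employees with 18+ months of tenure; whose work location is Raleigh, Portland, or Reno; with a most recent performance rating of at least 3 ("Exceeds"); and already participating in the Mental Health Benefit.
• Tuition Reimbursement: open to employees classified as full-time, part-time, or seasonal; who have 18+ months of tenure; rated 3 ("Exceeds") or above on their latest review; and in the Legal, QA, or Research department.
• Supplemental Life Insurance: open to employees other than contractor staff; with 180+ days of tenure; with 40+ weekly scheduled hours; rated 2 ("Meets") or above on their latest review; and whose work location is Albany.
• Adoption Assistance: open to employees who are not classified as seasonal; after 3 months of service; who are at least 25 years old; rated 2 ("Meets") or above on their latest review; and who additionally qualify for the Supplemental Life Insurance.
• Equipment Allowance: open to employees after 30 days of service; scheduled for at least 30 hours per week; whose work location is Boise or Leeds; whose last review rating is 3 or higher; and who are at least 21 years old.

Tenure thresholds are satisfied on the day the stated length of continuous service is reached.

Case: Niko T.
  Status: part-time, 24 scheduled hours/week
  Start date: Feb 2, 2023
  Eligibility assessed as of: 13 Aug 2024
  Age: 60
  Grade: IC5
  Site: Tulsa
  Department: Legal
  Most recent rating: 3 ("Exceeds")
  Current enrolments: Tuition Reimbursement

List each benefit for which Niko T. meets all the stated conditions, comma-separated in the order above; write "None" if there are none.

Transit Subsidy, Mental Health Benefit, Tuition Reimbursement

Service from Feb 2, 2023 to 13 Aug 2024: 558 days.
Transit Subsidy — status part-time ✓ (not excluded); service 558 days ≥ 26 weeks (≈182 days) ✓; 24 hrs/wk ≥ 20 ✓ → eligible.
Mental Health Benefit — status part-time ✓; service 558 days ≥ 6 months (≈180 days) ✓; 24 hrs/wk ≥ 20 ✓; rating 3 ≥ 2 ✓; eligible for Transit Subsidy ✓ → eligible.
Internet Stipend — status part-time ✓ (not excluded); service 558 days < 2 years (≈730 days) ✗ → not eligible.
Profit Sharing Plan — service 558 days ≥ 18 months (≈540 days) ✓; site Tulsa ✗ (not Raleigh, Portland, or Reno) → not eligible.
Tuition Reimbursement — status part-time ✓; service 558 days ≥ 18 months (≈540 days) ✓; rating 3 ≥ 3 ✓; dept Legal ✓ → eligible.
Supplemental Life Insurance — status part-time ✓ (not excluded); service 558 days ≥ 180 days ✓; 24 hrs/wk < 40 ✗ → not eligible.
Adoption Assistance — status part-time ✓ (not excluded); service 558 days ≥ 3 months (≈90 days) ✓; age 60 ≥ 25 ✓; rating 3 ≥ 2 ✓; not eligible for Supplemental Life Insurance ✗ → not eligible.
Equipment Allowance — service 558 days ≥ 30 days ✓; 24 hrs/wk < 30 ✗ → not eligible.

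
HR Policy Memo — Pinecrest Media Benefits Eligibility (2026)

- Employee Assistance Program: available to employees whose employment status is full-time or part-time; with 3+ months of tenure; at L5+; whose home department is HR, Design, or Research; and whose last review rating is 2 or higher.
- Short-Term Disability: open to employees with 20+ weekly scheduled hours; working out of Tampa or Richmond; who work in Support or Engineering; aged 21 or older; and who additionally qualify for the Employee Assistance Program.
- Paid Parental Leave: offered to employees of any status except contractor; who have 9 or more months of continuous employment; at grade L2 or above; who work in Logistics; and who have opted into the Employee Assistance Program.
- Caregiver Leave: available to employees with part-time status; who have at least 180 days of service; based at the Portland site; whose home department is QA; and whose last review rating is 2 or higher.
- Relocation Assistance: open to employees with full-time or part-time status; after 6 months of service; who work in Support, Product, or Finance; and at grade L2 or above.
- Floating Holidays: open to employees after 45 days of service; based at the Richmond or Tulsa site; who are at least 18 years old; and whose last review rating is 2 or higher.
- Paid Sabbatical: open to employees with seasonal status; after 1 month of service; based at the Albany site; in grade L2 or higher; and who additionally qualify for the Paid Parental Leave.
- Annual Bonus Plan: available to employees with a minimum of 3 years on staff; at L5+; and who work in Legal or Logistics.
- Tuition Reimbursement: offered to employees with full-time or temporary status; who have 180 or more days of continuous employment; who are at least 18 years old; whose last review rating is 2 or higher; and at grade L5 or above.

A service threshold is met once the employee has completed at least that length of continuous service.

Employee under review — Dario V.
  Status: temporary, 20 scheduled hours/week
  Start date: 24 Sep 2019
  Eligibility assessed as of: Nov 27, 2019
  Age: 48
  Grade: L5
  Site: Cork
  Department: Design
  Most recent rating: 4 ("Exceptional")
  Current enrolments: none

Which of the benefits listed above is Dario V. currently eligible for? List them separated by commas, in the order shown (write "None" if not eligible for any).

Service from 24 Sep 2019 to Nov 27, 2019: 64 days.
Employee Assistance Program — status temporary ✗ (requires full-time or part-time) → not eligible.
Short-Term Disability — 20 hrs/wk ≥ 20 ✓; site Cork ✗ (not Tampa or Richmond) → not eligible.
Paid Parental Leave — status temporary ✓ (not excluded); service 64 days < 9 months (≈270 days) ✗ → not eligible.
Caregiver Leave — status temporary ✗ (requires part-time) → not eligible.
Relocation Assistance — status temporary ✗ (requires full-time or part-time) → not eligible.
Floating Holidays — service 64 days ≥ 45 days ✓; site Cork ✗ (not Richmond or Tulsa) → not eligible.
Paid Sabbatical — status temporary ✗ (requires seasonal) → not eligible.
Annual Bonus Plan — service 64 days < 3 years (≈1095 days) ✗ → not eligible.
Tuition Reimbursement — status temporary ✓; service 64 days < 180 days ✗ → not eligible.

None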